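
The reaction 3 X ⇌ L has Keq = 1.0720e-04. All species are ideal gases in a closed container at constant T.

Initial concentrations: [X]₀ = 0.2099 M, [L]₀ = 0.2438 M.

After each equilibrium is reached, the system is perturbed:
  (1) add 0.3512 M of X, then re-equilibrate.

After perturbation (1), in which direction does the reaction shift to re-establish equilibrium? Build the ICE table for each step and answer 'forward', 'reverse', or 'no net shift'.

Direction: forward

Q₀ = 26.36 vs Keq = 1.0720e-04 ⇒ Q>K, reverse
Step 1:
                   X          L
  Initial     0.2099     0.2438
  Change      0.7311    -0.2437
  Equil        0.941 8.9332e-05
  solve Keq expr → x = -0.2437; check Q = 1.0720e-04
Then add 0.3512 M of X.
Step 2:
                   X          L
  Initial      1.292 8.9332e-05
  Change  -4.2528e-04 1.4176e-04
  Equil        1.292 2.3109e-04
  solve Keq expr → x = 1.4176e-04; check Q = 1.0720e-04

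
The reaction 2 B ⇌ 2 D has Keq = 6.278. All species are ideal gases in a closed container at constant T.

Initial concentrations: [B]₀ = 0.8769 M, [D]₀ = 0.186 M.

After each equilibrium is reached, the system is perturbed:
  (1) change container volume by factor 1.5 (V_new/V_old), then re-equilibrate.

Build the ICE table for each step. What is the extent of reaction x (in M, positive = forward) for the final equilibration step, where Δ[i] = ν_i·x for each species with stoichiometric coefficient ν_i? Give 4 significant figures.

Q₀ = 0.04499 vs Keq = 6.278 ⇒ Q<K, forward
Step 1:
                    B           D
  I            0.8769       0.186
  C           -0.5737      0.5737
  E            0.3032      0.7597
  solve Keq expr → x = 0.2868; check Q = 6.278
Then change container volume by factor 1.5 (V_new/V_old).
Step 2:
                    B           D
  I            0.2021      0.5065
  C                 0           0
  E            0.2021      0.5065
  solve Keq expr → x = 0; check Q = 6.278

x = 0 M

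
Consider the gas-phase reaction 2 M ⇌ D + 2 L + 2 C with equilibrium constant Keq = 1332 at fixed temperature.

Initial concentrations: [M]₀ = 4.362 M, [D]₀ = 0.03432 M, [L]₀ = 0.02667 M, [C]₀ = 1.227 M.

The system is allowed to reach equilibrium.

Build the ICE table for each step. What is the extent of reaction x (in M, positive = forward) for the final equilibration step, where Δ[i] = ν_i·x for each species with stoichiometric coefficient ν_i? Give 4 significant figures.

Q₀ = 1.9316e-06 vs Keq = 1332 ⇒ Q<K, forward
Step 1:
                   M          D          L          C
  I            4.362    0.03432    0.02667      1.227
  C            -3.68       1.84       3.68       3.68
  E           0.6822      1.874      3.706      4.907
  solve Keq expr → x = 1.84; check Q = 1332

x = 1.84 M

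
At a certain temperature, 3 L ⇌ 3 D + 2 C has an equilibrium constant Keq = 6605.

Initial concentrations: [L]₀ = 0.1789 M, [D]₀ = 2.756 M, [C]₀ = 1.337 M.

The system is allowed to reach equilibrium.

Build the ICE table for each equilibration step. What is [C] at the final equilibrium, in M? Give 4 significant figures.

[C]_eq = 1.337 M

Q₀ = 6535 vs Keq = 6605 ⇒ Q<K, forward
Step 1:
                  L         D         C
  Initial    0.1789     2.756     1.337
  Change  -5.6139e-04 5.6139e-04 3.7426e-04
  Equil      0.1783     2.757     1.337
  solve Keq expr → x = 1.8713e-04; check Q = 6605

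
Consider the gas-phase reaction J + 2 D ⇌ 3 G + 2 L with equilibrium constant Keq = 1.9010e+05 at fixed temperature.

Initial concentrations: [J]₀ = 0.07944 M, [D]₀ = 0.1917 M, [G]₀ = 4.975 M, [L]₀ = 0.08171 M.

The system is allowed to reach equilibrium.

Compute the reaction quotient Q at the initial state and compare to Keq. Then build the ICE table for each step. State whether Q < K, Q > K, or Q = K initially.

Q₀ = 281.6 vs Keq = 1.9010e+05 ⇒ Q<K, forward
Step 1:
                   J          D          G          L
  init       0.07944     0.1917      4.975    0.08171
  Δ         -0.06814    -0.1363     0.2044     0.1363
  eq          0.0113    0.05543      5.179      0.218
  solve Keq expr → x = 0.06814; check Q = 1.9010e+05

Q₀ = 281.6; Q < K (proceeds forward)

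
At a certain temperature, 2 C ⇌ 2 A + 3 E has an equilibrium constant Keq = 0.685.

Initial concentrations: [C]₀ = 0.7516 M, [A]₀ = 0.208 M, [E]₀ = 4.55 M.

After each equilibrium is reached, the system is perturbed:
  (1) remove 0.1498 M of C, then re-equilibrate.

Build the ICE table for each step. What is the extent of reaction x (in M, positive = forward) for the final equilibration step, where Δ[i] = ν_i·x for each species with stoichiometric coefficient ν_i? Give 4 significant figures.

x = -0.006051 M

Q₀ = 7.214 vs Keq = 0.685 ⇒ Q>K, reverse
Step 1:
                    C           A           E
  I            0.7516       0.208        4.55
  C             0.128      -0.128      -0.192
  E            0.8796     0.08002       4.358
  solve Keq expr → x = -0.06399; check Q = 0.685
Then remove 0.1498 M of C.
Step 2:
                    C           A           E
  I            0.7298     0.08002       4.358
  C            0.0121     -0.0121    -0.01815
  E            0.7419     0.06792        4.34
  solve Keq expr → x = -0.006051; check Q = 0.685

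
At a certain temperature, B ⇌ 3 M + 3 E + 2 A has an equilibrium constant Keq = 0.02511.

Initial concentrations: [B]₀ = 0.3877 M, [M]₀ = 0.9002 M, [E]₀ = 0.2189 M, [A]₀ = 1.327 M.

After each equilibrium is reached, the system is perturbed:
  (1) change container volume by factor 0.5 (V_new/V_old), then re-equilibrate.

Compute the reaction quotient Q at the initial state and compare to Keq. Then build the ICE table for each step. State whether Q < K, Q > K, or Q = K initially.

Q₀ = 0.03475 vs Keq = 0.02511 ⇒ Q>K, reverse
Step 1:
                    B           M           E           A
  Initial      0.3877      0.9002      0.2189       1.327
  Change     0.005561    -0.01668    -0.01668    -0.01112
  Equil        0.3933      0.8835      0.2022       1.316
  solve Keq expr → x = -0.005561; check Q = 0.02511
Then change container volume by factor 0.5 (V_new/V_old).
Step 2:
                    B           M           E           A
  Initial      0.7865       1.767      0.4044       2.632
  Change      0.09952     -0.2985     -0.2985      -0.199
  Equil         0.886       1.468      0.1059       2.433
  solve Keq expr → x = -0.09952; check Q = 0.02511

Q₀ = 0.03475; Q > K (proceeds reverse)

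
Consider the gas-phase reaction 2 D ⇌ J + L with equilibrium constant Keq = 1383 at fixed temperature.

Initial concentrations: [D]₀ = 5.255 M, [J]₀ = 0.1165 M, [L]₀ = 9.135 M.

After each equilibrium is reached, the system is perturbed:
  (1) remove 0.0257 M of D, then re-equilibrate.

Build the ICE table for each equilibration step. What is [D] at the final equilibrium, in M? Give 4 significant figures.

[D]_eq = 0.1497 M

Q₀ = 0.03854 vs Keq = 1383 ⇒ Q<K, forward
Step 1:
                   D          J          L
  I            5.255     0.1165      9.135
  C           -5.105      2.552      2.552
  E           0.1502      2.669      11.69
  solve Keq expr → x = 2.552; check Q = 1383
Then remove 0.0257 M of D.
Step 2:
                   D          J          L
  I           0.1245      2.669      11.69
  C          0.02526   -0.01263   -0.01263
  E           0.1497      2.656      11.67
  solve Keq expr → x = -0.01263; check Q = 1383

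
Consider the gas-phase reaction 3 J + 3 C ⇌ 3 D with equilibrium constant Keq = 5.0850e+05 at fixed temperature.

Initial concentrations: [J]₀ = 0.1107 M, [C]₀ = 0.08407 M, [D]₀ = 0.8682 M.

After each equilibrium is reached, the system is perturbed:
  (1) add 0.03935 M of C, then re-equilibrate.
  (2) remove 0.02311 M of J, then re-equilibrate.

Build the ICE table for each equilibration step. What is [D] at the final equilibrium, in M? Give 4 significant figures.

[D]_eq = 0.8679 M

Q₀ = 8.1188e+05 vs Keq = 5.0850e+05 ⇒ Q>K, reverse
Step 1:
                  J         C         D
  init       0.1107   0.08407    0.8682
  Δ        0.007319  0.007319 -0.007319
  eq          0.118   0.09139    0.8609
  solve Keq expr → x = -0.00244; check Q = 5.0850e+05
Then add 0.03935 M of C.
Step 2:
                  J         C         D
  init        0.118    0.1307    0.8609
  Δ        -0.01918  -0.01918   0.01918
  eq        0.09884    0.1116    0.8801
  solve Keq expr → x = 0.006394; check Q = 5.0850e+05
Then remove 0.02311 M of J.
Step 3:
                  J         C         D
  init      0.07573    0.1116    0.8801
  Δ         0.01216   0.01216  -0.01216
  eq        0.08789    0.1237    0.8679
  solve Keq expr → x = -0.004054; check Q = 5.0850e+05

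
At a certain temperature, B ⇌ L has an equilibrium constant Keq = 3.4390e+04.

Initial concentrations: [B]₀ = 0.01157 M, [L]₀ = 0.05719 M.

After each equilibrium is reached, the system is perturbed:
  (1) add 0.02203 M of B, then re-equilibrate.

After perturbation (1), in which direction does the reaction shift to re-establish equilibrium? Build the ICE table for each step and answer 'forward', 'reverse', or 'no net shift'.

Q₀ = 4.943 vs Keq = 3.4390e+04 ⇒ Q<K, forward
Step 1:
                    B           L
  Initial     0.01157     0.05719
  Change     -0.01157     0.01157
  Equil    1.9994e-06     0.06876
  solve Keq expr → x = 0.01157; check Q = 3.4390e+04
Then add 0.02203 M of B.
Step 2:
                    B           L
  Initial     0.02203     0.06876
  Change     -0.02203     0.02203
  Equil    2.6399e-06     0.09079
  solve Keq expr → x = 0.02203; check Q = 3.4390e+04

Direction: forward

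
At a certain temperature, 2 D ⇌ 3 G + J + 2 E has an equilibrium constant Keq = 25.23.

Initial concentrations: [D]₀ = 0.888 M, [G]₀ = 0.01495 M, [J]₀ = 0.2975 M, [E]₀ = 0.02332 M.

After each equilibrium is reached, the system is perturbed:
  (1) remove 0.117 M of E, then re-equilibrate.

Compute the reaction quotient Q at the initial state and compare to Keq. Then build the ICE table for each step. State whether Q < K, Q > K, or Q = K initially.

Q₀ = 6.8555e-10; Q < K (proceeds forward)

Q₀ = 6.8555e-10 vs Keq = 25.23 ⇒ Q<K, forward
Step 1:
                  D         G         J         E
  init        0.888   0.01495    0.2975   0.02332
  Δ         -0.7399      1.11      0.37    0.7399
  eq         0.1481     1.125    0.6675    0.7632
  solve Keq expr → x = 0.37; check Q = 25.23
Then remove 0.117 M of E.
Step 2:
                  D         G         J         E
  init       0.1481     1.125    0.6675    0.6462
  Δ        -0.01512   0.02268   0.00756   0.01512
  eq          0.133     1.147     0.675    0.6613
  solve Keq expr → x = 0.00756; check Q = 25.23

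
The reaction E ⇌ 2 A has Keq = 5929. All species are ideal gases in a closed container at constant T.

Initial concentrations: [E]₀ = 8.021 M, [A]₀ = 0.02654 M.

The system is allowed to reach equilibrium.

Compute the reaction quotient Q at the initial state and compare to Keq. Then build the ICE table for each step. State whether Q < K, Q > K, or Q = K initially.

Q₀ = 8.7816e-05 vs Keq = 5929 ⇒ Q<K, forward
Step 1:
                  E         A
  init        8.021   0.02654
  Δ          -7.978     15.96
  eq        0.04308     15.98
  solve Keq expr → x = 7.978; check Q = 5929

Q₀ = 8.7816e-05; Q < K (proceeds forward)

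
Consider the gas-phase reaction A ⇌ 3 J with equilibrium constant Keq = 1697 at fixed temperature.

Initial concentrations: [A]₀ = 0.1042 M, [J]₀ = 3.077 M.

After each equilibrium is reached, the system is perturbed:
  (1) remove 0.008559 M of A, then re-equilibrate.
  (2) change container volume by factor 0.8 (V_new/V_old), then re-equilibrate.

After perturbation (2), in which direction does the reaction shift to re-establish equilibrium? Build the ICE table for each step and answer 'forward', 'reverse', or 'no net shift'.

Q₀ = 279.6 vs Keq = 1697 ⇒ Q<K, forward
Step 1:
                    A           J
  Initial      0.1042       3.077
  Change     -0.08255      0.2476
  Equil       0.02165       3.325
  solve Keq expr → x = 0.08255; check Q = 1697
Then remove 0.008559 M of A.
Step 2:
                    A           J
  Initial      0.0131       3.325
  Change     0.008088    -0.02426
  Equil       0.02118         3.3
  solve Keq expr → x = -0.008088; check Q = 1697
Then change container volume by factor 0.8 (V_new/V_old).
Step 3:
                    A           J
  Initial     0.02648       4.125
  Change      0.01367    -0.04102
  Equil       0.04015       4.084
  solve Keq expr → x = -0.01367; check Q = 1697

Direction: reverse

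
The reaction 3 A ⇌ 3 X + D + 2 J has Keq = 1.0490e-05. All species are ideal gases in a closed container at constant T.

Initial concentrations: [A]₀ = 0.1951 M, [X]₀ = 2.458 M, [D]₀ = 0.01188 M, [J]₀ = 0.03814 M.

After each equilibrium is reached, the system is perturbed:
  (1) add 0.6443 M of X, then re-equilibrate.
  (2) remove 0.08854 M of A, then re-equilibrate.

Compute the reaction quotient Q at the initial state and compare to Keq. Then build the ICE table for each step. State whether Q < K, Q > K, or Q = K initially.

Q₀ = 0.03456; Q > K (proceeds reverse)

Q₀ = 0.03456 vs Keq = 1.0490e-05 ⇒ Q>K, reverse
Step 1:
                    A           X           D           J
  I            0.1951       2.458     0.01188     0.03814
  C           0.03551    -0.03551    -0.01184    -0.02367
  E            0.2306       2.422  4.3241e-05     0.01447
  solve Keq expr → x = -0.01184; check Q = 1.0490e-05
Then add 0.6443 M of X.
Step 2:
                    A           X           D           J
  I            0.2306       3.067  4.3241e-05     0.01447
  C        6.5341e-05 -6.5341e-05 -2.1780e-05 -4.3561e-05
  E            0.2307       3.067  2.1461e-05     0.01442
  solve Keq expr → x = -2.1780e-05; check Q = 1.0490e-05
Then remove 0.08854 M of A.
Step 3:
                    A           X           D           J
  I            0.1421       3.067  2.1461e-05     0.01442
  C        4.9236e-05 -4.9236e-05 -1.6412e-05 -3.2824e-05
  E            0.1422       3.067  5.0490e-06     0.01439
  solve Keq expr → x = -1.6412e-05; check Q = 1.0490e-05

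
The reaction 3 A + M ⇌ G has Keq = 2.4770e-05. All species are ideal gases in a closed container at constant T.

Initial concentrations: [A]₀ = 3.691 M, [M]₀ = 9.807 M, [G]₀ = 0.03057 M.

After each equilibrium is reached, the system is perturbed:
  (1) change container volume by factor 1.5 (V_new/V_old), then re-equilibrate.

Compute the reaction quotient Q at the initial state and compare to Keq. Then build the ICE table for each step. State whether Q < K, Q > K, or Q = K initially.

Q₀ = 6.1991e-05 vs Keq = 2.4770e-05 ⇒ Q>K, reverse
Step 1:
                  A         M         G
  init        3.691     9.807   0.03057
  Δ         0.05338   0.01779  -0.01779
  eq          3.744     9.825   0.01278
  solve Keq expr → x = -0.01779; check Q = 2.4770e-05
Then change container volume by factor 1.5 (V_new/V_old).
Step 2:
                  A         M         G
  init        2.496      6.55  0.008517
  Δ         0.01781  0.005937 -0.005937
  eq          2.514     6.556   0.00258
  solve Keq expr → x = -0.005937; check Q = 2.4770e-05

Q₀ = 6.1991e-05; Q > K (proceeds reverse)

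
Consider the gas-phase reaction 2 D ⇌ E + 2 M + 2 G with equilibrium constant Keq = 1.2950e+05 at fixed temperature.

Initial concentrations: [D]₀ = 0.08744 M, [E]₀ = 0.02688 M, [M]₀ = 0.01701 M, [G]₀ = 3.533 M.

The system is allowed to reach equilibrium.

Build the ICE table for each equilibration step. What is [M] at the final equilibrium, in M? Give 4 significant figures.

[M]_eq = 0.1042 M

Q₀ = 0.0127 vs Keq = 1.2950e+05 ⇒ Q<K, forward
Step 1:
                    D           E           M           G
  I           0.08744     0.02688     0.01701       3.533
  C          -0.08716     0.04358     0.08716     0.08716
  E        2.7817e-04     0.07046      0.1042        3.62
  solve Keq expr → x = 0.04358; check Q = 1.2950e+05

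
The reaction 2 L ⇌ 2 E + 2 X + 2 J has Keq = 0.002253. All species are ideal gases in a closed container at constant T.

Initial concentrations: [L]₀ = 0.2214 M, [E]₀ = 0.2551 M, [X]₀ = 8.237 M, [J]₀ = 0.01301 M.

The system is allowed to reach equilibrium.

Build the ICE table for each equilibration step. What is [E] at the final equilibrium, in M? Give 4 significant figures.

Q₀ = 0.01525 vs Keq = 0.002253 ⇒ Q>K, reverse
Step 1:
                   L          E          X          J
  I           0.2214     0.2551      8.237    0.01301
  C          0.00767   -0.00767   -0.00767   -0.00767
  E           0.2291     0.2474      8.229    0.00534
  solve Keq expr → x = -0.003835; check Q = 0.002253

[E]_eq = 0.2474 M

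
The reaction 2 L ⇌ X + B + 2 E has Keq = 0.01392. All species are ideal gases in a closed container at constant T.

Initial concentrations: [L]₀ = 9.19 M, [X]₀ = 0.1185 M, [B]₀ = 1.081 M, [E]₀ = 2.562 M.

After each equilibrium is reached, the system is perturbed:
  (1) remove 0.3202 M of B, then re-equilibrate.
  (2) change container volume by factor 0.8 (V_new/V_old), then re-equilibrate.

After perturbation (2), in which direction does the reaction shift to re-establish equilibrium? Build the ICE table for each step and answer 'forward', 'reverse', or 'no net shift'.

Q₀ = 0.009956 vs Keq = 0.01392 ⇒ Q<K, forward
Step 1:
                    L           X           B           E
  Initial        9.19      0.1185       1.081       2.562
  Change     -0.06477     0.03238     0.03238     0.06477
  Equil         9.125      0.1509       1.113       2.627
  solve Keq expr → x = 0.03238; check Q = 0.01392
Then remove 0.3202 M of B.
Step 2:
                    L           X           B           E
  Initial       9.125      0.1509      0.7932       2.627
  Change     -0.07456     0.03728     0.03728     0.07456
  Equil         9.051      0.1882      0.8305       2.701
  solve Keq expr → x = 0.03728; check Q = 0.01392
Then change container volume by factor 0.8 (V_new/V_old).
Step 3:
                    L           X           B           E
  Initial       11.31      0.2352       1.038       3.377
  Change       0.1197    -0.05985    -0.05985     -0.1197
  Equil         11.43      0.1753      0.9782       3.257
  solve Keq expr → x = -0.05985; check Q = 0.01392

Direction: reverse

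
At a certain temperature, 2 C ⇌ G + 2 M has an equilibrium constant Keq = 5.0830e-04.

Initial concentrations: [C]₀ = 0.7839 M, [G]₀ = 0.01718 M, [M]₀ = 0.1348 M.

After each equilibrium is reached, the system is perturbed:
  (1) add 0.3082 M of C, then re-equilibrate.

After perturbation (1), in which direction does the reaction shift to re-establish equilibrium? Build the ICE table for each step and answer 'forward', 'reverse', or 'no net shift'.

Direction: forward

Q₀ = 5.0802e-04 vs Keq = 5.0830e-04 ⇒ Q<K, forward
Step 1:
                   C          G          M
  init        0.7839    0.01718     0.1348
  Δ       -1.1813e-05 5.9066e-06 1.1813e-05
  eq          0.7839    0.01719     0.1348
  solve Keq expr → x = 5.9066e-06; check Q = 5.0830e-04
Then add 0.3082 M of C.
Step 2:
                   C          G          M
  init         1.092    0.01719     0.1348
  Δ         -0.01678    0.00839    0.01678
  eq           1.075    0.02558     0.1516
  solve Keq expr → x = 0.00839; check Q = 5.0830e-04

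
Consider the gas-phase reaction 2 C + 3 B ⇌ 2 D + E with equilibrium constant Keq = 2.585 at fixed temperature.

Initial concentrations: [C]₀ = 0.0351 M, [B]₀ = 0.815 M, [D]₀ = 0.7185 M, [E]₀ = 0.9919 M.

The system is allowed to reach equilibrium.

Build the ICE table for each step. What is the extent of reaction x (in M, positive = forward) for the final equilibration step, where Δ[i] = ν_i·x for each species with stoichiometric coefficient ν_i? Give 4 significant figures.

Q₀ = 767.8 vs Keq = 2.585 ⇒ Q>K, reverse
Step 1:
                  C         B         D         E
  init       0.0351     0.815    0.7185    0.9919
  Δ          0.2114    0.3171   -0.2114   -0.1057
  eq         0.2465     1.132    0.5071    0.8862
  solve Keq expr → x = -0.1057; check Q = 2.585

x = -0.1057 M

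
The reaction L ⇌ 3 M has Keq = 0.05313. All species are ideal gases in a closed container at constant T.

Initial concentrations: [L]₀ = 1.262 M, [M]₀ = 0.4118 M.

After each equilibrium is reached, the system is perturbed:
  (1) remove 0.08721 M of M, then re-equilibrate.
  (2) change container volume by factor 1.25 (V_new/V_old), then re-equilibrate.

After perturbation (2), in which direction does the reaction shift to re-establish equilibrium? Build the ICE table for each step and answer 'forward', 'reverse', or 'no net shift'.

Direction: forward

Q₀ = 0.05533 vs Keq = 0.05313 ⇒ Q>K, reverse
Step 1:
                   L          M
  Initial      1.262     0.4118
  Change    0.001784  -0.005353
  Equil        1.264     0.4064
  solve Keq expr → x = -0.001784; check Q = 0.05313
Then remove 0.08721 M of M.
Step 2:
                   L          M
  Initial      1.264     0.3192
  Change    -0.02806    0.08418
  Equil        1.236     0.4034
  solve Keq expr → x = 0.02806; check Q = 0.05313
Then change container volume by factor 1.25 (V_new/V_old).
Step 3:
                   L          M
  Initial     0.9886     0.3227
  Change    -0.01655    0.04966
  Equil        0.972     0.3724
  solve Keq expr → x = 0.01655; check Q = 0.05313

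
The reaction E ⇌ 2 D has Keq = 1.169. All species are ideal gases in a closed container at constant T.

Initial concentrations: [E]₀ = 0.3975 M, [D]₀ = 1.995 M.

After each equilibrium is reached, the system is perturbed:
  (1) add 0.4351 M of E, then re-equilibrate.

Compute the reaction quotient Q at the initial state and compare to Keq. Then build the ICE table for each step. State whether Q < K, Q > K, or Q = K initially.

Q₀ = 10.01 vs Keq = 1.169 ⇒ Q>K, reverse
Step 1:
                   E          D
  Initial     0.3975      1.995
  Change      0.4886    -0.9772
  Equil       0.8861      1.018
  solve Keq expr → x = -0.4886; check Q = 1.169
Then add 0.4351 M of E.
Step 2:
                   E          D
  Initial      1.321      1.018
  Change    -0.09078     0.1816
  Equil         1.23      1.199
  solve Keq expr → x = 0.09078; check Q = 1.169

Q₀ = 10.01; Q > K (proceeds reverse)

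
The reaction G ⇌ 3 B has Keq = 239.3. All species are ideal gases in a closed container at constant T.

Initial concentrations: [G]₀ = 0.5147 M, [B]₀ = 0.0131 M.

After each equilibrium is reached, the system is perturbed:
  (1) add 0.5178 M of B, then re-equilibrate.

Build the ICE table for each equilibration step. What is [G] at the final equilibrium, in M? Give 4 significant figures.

[G]_eq = 0.03234 M

Q₀ = 4.3678e-06 vs Keq = 239.3 ⇒ Q<K, forward
Step 1:
                   G          B
  init        0.5147     0.0131
  Δ          -0.5002      1.501
  eq         0.01449      1.514
  solve Keq expr → x = 0.5002; check Q = 239.3
Then add 0.5178 M of B.
Step 2:
                   G          B
  init       0.01449      2.032
  Δ          0.01784   -0.05353
  eq         0.03234      1.978
  solve Keq expr → x = -0.01784; check Q = 239.3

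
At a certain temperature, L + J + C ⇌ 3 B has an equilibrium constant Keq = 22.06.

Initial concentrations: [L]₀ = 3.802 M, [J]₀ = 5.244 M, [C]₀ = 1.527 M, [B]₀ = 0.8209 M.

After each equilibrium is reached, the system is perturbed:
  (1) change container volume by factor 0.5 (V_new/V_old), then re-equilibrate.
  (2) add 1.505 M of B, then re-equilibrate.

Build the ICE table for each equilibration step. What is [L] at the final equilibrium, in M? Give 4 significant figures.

[L]_eq = 5.443 M

Q₀ = 0.01817 vs Keq = 22.06 ⇒ Q<K, forward
Step 1:
                    L           J           C           B
  Initial       3.802       5.244       1.527      0.8209
  Change       -1.177      -1.177      -1.177       3.531
  Equil         2.625       4.067        0.35       4.352
  solve Keq expr → x = 1.177; check Q = 22.06
Then change container volume by factor 0.5 (V_new/V_old).
Step 2:
                    L           J           C           B
  Initial        5.25       8.134         0.7       8.704
  Change            0           0           0           0
  Equil          5.25       8.134         0.7       8.704
  solve Keq expr → x = 0; check Q = 22.06
Then add 1.505 M of B.
Step 3:
                    L           J           C           B
  Initial        5.25       8.134         0.7       10.21
  Change       0.1931      0.1931      0.1931     -0.5793
  Equil         5.443       8.327      0.8931        9.63
  solve Keq expr → x = -0.1931; check Q = 22.06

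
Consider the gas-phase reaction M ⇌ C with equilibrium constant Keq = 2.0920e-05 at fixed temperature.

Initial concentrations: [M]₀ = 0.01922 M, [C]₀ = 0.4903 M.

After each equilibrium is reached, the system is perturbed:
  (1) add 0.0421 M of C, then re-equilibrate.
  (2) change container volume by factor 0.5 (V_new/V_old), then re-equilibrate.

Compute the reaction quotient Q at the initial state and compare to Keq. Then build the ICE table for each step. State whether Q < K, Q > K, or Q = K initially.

Q₀ = 25.51 vs Keq = 2.0920e-05 ⇒ Q>K, reverse
Step 1:
                   M          C
  init       0.01922     0.4903
  Δ           0.4903    -0.4903
  eq          0.5095 1.0659e-05
  solve Keq expr → x = -0.4903; check Q = 2.0920e-05
Then add 0.0421 M of C.
Step 2:
                   M          C
  init        0.5095    0.04211
  Δ           0.0421    -0.0421
  eq          0.5516 1.1540e-05
  solve Keq expr → x = -0.0421; check Q = 2.0920e-05
Then change container volume by factor 0.5 (V_new/V_old).
Step 3:
                   M          C
  init         1.103 2.3079e-05
  Δ                0          0
  eq           1.103 2.3079e-05
  solve Keq expr → x = 0; check Q = 2.0920e-05

Q₀ = 25.51; Q > K (proceeds reverse)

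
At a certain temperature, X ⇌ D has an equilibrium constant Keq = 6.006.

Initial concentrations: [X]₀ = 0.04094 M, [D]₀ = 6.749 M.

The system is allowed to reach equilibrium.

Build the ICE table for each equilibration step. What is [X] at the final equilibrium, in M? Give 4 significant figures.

Q₀ = 164.9 vs Keq = 6.006 ⇒ Q>K, reverse
Step 1:
                    X           D
  I           0.04094       6.749
  C            0.9282     -0.9282
  E            0.9692       5.821
  solve Keq expr → x = -0.9282; check Q = 6.006

[X]_eq = 0.9692 M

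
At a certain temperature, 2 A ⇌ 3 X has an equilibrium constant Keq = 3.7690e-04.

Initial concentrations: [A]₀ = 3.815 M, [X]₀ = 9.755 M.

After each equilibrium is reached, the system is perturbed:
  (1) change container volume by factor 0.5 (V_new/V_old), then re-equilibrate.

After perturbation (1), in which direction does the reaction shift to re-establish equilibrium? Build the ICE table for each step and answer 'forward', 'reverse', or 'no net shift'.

Direction: reverse

Q₀ = 63.78 vs Keq = 3.7690e-04 ⇒ Q>K, reverse
Step 1:
                   A          X
  Initial      3.815      9.755
  Change       6.278     -9.418
  Equil        10.09     0.3374
  solve Keq expr → x = -3.139; check Q = 3.7690e-04
Then change container volume by factor 0.5 (V_new/V_old).
Step 2:
                   A          X
  Initial      20.19     0.6747
  Change     0.09172    -0.1376
  Equil        20.28     0.5372
  solve Keq expr → x = -0.04586; check Q = 3.7690e-04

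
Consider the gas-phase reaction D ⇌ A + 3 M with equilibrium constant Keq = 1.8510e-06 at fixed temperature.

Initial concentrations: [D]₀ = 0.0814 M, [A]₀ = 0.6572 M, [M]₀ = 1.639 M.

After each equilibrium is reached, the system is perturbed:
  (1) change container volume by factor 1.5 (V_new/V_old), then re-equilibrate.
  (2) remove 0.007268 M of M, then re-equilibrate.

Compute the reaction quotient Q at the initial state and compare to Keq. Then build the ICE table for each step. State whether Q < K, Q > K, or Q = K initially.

Q₀ = 35.55; Q > K (proceeds reverse)

Q₀ = 35.55 vs Keq = 1.8510e-06 ⇒ Q>K, reverse
Step 1:
                   D          A          M
  I           0.0814     0.6572      1.639
  C           0.5392    -0.5392     -1.618
  E           0.6206      0.118    0.02135
  solve Keq expr → x = -0.5392; check Q = 1.8510e-06
Then change container volume by factor 1.5 (V_new/V_old).
Step 2:
                   D          A          M
  I           0.4137    0.07866    0.01424
  C        -0.002292   0.002292   0.006875
  E           0.4115    0.08095    0.02111
  solve Keq expr → x = 0.002292; check Q = 1.8510e-06
Then remove 0.007268 M of M.
Step 3:
                   D          A          M
  I           0.4115    0.08095    0.01384
  C        -0.002343   0.002343   0.007028
  E           0.4091    0.08329    0.02087
  solve Keq expr → x = 0.002343; check Q = 1.8510e-06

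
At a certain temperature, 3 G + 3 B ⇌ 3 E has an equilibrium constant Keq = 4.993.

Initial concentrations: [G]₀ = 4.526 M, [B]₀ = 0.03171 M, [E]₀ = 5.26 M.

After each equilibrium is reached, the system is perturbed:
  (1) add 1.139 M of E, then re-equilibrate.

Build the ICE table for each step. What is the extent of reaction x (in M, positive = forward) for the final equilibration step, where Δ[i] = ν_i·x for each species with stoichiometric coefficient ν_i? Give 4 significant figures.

x = -0.03534 M

Q₀ = 4.9229e+04 vs Keq = 4.993 ⇒ Q>K, reverse
Step 1:
                   G          B          E
  I            4.526    0.03171       5.26
  C           0.5183     0.5183    -0.5183
  E            5.044       0.55      4.742
  solve Keq expr → x = -0.1728; check Q = 4.993
Then add 1.139 M of E.
Step 2:
                   G          B          E
  I            5.044       0.55      5.881
  C            0.106      0.106     -0.106
  E             5.15      0.656      5.775
  solve Keq expr → x = -0.03534; check Q = 4.993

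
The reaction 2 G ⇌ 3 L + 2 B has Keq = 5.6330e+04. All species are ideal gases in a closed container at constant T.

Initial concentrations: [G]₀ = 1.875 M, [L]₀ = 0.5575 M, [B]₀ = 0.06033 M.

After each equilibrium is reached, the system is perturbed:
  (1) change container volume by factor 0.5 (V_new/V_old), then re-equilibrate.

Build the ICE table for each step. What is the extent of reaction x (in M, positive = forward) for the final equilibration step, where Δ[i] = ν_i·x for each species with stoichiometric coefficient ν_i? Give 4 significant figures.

x = -0.07517 M

Q₀ = 1.7939e-04 vs Keq = 5.6330e+04 ⇒ Q<K, forward
Step 1:
                  G         L         B
  init        1.875    0.5575   0.06033
  Δ          -1.827     2.741     1.827
  eq        0.04765     3.299     1.888
  solve Keq expr → x = 0.9137; check Q = 5.6330e+04
Then change container volume by factor 0.5 (V_new/V_old).
Step 2:
                  G         L         B
  init      0.09529     6.597     3.775
  Δ          0.1503   -0.2255   -0.1503
  eq         0.2456     6.372     3.625
  solve Keq expr → x = -0.07517; check Q = 5.6330e+04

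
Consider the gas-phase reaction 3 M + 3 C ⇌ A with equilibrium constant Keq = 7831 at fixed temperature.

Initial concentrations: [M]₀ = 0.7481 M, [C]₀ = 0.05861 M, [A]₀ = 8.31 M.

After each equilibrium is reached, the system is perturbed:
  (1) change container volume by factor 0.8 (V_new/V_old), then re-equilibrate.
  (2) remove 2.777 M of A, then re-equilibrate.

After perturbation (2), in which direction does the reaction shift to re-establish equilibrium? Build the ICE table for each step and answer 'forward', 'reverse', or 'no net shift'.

Direction: forward

Q₀ = 9.8584e+04 vs Keq = 7831 ⇒ Q>K, reverse
Step 1:
                    M           C           A
  I            0.7481     0.05861        8.31
  C           0.06649     0.06649    -0.02216
  E            0.8146      0.1251       8.288
  solve Keq expr → x = -0.02216; check Q = 7831
Then change container volume by factor 0.8 (V_new/V_old).
Step 2:
                    M           C           A
  I             1.018      0.1564       10.36
  C          -0.04368    -0.04368     0.01456
  E            0.9746      0.1127       10.37
  solve Keq expr → x = 0.01456; check Q = 7831
Then remove 2.777 M of A.
Step 3:
                    M           C           A
  I            0.9746      0.1127       7.597
  C          -0.01004    -0.01004    0.003348
  E            0.9645      0.1027       7.601
  solve Keq expr → x = 0.003348; check Q = 7831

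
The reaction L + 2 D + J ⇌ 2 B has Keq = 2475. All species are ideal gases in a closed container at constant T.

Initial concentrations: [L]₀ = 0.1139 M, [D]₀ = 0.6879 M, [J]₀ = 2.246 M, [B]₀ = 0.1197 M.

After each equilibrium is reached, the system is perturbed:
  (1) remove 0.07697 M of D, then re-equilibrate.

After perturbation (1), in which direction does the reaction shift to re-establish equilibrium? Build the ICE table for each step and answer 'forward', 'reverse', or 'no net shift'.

Direction: reverse

Q₀ = 0.1184 vs Keq = 2475 ⇒ Q<K, forward
Step 1:
                    L           D           J           B
  Initial      0.1139      0.6879       2.246      0.1197
  Change      -0.1138     -0.2276     -0.1138      0.2276
  Equil    1.0786e-04      0.4603       2.132      0.3473
  solve Keq expr → x = 0.1138; check Q = 2475
Then remove 0.07697 M of D.
Step 2:
                    L           D           J           B
  Initial  1.0786e-04      0.3833       2.132      0.3473
  Change   4.7495e-05  9.4991e-05  4.7495e-05 -9.4991e-05
  Equil    1.5535e-04      0.3834       2.132      0.3472
  solve Keq expr → x = -4.7495e-05; check Q = 2475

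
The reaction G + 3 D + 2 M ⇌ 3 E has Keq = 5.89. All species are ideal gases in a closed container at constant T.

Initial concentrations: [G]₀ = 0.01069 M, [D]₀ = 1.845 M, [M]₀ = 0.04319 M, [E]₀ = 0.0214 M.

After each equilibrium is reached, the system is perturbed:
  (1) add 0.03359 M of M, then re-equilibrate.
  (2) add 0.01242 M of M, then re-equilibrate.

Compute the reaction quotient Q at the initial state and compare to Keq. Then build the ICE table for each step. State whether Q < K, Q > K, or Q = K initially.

Q₀ = 0.07825; Q < K (proceeds forward)

Q₀ = 0.07825 vs Keq = 5.89 ⇒ Q<K, forward
Step 1:
                    G           D           M           E
  init        0.01069       1.845     0.04319      0.0214
  Δ         -0.007599     -0.0228     -0.0152      0.0228
  eq         0.003091       1.822     0.02799      0.0442
  solve Keq expr → x = 0.007599; check Q = 5.89
Then add 0.03359 M of M.
Step 2:
                    G           D           M           E
  init       0.003091       1.822     0.06158      0.0442
  Δ         -0.002008   -0.006024   -0.004016    0.006024
  eq         0.001083       1.816     0.05757     0.05022
  solve Keq expr → x = 0.002008; check Q = 5.89
Then add 0.01242 M of M.
Step 3:
                    G           D           M           E
  init       0.001083       1.816     0.06999     0.05022
  Δ       -2.9633e-04 -8.8898e-04 -5.9265e-04  8.8898e-04
  eq       7.8688e-04       1.815     0.06939     0.05111
  solve Keq expr → x = 2.9633e-04; check Q = 5.89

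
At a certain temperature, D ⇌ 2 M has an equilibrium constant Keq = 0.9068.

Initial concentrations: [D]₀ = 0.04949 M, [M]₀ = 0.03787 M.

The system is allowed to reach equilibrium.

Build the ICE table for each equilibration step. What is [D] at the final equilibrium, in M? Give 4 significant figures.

Q₀ = 0.02898 vs Keq = 0.9068 ⇒ Q<K, forward
Step 1:
                    D           M
  init        0.04949     0.03787
  Δ          -0.03612     0.07224
  eq          0.01337      0.1101
  solve Keq expr → x = 0.03612; check Q = 0.9068

[D]_eq = 0.01337 M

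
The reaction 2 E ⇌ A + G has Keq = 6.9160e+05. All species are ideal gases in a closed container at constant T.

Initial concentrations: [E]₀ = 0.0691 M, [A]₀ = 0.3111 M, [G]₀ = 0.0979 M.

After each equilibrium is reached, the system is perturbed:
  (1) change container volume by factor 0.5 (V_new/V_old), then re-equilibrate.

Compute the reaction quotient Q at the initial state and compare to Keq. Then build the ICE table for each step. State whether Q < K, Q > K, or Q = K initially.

Q₀ = 6.379 vs Keq = 6.9160e+05 ⇒ Q<K, forward
Step 1:
                    E           A           G
  I            0.0691      0.3111      0.0979
  C          -0.06884     0.03442     0.03442
  E        2.5711e-04      0.3455      0.1323
  solve Keq expr → x = 0.03442; check Q = 6.9160e+05
Then change container volume by factor 0.5 (V_new/V_old).
Step 2:
                    E           A           G
  I        5.1423e-04       0.691      0.2646
  C                 0           0           0
  E        5.1423e-04       0.691      0.2646
  solve Keq expr → x = 0; check Q = 6.9160e+05

Q₀ = 6.379; Q < K (proceeds forward)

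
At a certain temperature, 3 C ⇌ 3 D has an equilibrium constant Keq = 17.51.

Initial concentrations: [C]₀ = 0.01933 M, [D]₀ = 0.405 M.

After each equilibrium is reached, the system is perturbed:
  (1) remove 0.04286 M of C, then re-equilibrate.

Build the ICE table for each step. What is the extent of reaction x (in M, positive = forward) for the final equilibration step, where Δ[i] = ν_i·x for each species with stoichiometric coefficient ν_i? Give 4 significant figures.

x = -0.01031 M

Q₀ = 9197 vs Keq = 17.51 ⇒ Q>K, reverse
Step 1:
                    C           D
  init        0.01933       0.405
  Δ           0.09865    -0.09865
  eq            0.118      0.3064
  solve Keq expr → x = -0.03288; check Q = 17.51
Then remove 0.04286 M of C.
Step 2:
                    C           D
  init        0.07512      0.3064
  Δ           0.03094    -0.03094
  eq           0.1061      0.2754
  solve Keq expr → x = -0.01031; check Q = 17.51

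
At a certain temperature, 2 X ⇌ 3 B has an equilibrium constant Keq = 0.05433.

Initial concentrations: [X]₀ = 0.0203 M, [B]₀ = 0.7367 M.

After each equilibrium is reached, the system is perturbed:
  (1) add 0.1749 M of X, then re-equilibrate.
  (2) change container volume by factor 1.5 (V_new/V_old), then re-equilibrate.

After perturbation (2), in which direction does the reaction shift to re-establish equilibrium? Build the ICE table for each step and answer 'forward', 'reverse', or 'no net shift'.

Direction: forward

Q₀ = 970.2 vs Keq = 0.05433 ⇒ Q>K, reverse
Step 1:
                   X          B
  I           0.0203     0.7367
  C           0.3589    -0.5383
  E           0.3792     0.1984
  solve Keq expr → x = -0.1794; check Q = 0.05433
Then add 0.1749 M of X.
Step 2:
                   X          B
  I           0.5541     0.1984
  C         -0.03153     0.0473
  E           0.5225     0.2457
  solve Keq expr → x = 0.01577; check Q = 0.05433
Then change container volume by factor 1.5 (V_new/V_old).
Step 3:
                   X          B
  I           0.3484     0.1638
  C         -0.01274    0.01911
  E           0.3356     0.1829
  solve Keq expr → x = 0.006369; check Q = 0.05433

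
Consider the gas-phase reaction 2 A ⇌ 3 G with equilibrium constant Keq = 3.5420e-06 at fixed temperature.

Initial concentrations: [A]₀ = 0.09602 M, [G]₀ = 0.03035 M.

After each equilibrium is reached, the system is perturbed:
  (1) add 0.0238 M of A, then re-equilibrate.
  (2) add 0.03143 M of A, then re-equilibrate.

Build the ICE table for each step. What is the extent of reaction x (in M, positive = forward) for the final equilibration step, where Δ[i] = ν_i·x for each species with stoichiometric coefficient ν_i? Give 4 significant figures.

x = 1.9678e-04 M

Q₀ = 0.003032 vs Keq = 3.5420e-06 ⇒ Q>K, reverse
Step 1:
                   A          G
  Initial    0.09602    0.03035
  Change     0.01785   -0.02677
  Equil       0.1139   0.003581
  solve Keq expr → x = -0.008923; check Q = 3.5420e-06
Then add 0.0238 M of A.
Step 2:
                   A          G
  Initial     0.1377   0.003581
  Change  -3.1787e-04 4.7680e-04
  Equil       0.1373   0.004058
  solve Keq expr → x = 1.5893e-04; check Q = 3.5420e-06
Then add 0.03143 M of A.
Step 3:
                   A          G
  Initial     0.1688   0.004058
  Change  -3.9355e-04 5.9033e-04
  Equil       0.1684   0.004648
  solve Keq expr → x = 1.9678e-04; check Q = 3.5420e-06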